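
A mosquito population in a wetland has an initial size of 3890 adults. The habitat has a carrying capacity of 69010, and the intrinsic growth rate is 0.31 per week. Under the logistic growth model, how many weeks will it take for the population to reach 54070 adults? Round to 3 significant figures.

A = (K − N₀)/N₀ = (69010 − 3890)/3890 = 16.74.
Solve 69010/(1 + 16.74·e^(−0.31t)) = 54070: 1 + 16.74·e^(−0.31t) = 1.2763, so e^(−0.31t) = 0.0165055.
−0.31·t = ln(0.0165055) = -4.1041, so t = 4.1041/0.31 = 13.239.

13.2 weeks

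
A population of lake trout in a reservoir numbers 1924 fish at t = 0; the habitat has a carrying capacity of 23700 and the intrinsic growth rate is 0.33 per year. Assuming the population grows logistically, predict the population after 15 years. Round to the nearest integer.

A = (K − N₀)/N₀ = (23700 − 1924)/1924 = 11.318.
N(t) = K/(1 + A·e^(−rt)) = 23700/(1 + 11.318×e^(−0.33×15)).
e^(−4.95) = 0.0070834; denominator = 1 + 11.318×0.0070834 = 1.0802.
N = 23700/1.0802 = 21941.

21941 fish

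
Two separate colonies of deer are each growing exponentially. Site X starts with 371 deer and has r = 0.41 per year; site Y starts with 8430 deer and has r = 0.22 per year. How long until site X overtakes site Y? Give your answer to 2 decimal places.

Set 371·e^(0.41t) = 8430·e^(0.22t).
e^((0.41 − 0.22)t) = 8430/371 → e^(0.19·t) = 22.722.
0.19·t = ln(22.722) = 3.1233, so t = 3.1233/0.19 = 16.439.

16.44 years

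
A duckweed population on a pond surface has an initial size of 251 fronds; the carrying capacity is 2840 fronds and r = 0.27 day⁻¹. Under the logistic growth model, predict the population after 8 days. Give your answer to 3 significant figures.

A = (K − N₀)/N₀ = (2840 − 251)/251 = 10.315.
N(t) = K/(1 + A·e^(−rt)) = 2840/(1 + 10.315×e^(−0.27×8)).
e^(−2.16) = 0.11533; denominator = 1 + 10.315×0.11533 = 2.1895.
N = 2840/2.1895 = 1297.07.

1300 fronds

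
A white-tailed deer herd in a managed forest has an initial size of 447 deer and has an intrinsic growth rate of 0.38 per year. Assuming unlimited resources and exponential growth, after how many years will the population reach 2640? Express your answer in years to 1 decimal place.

Set N₀·e^(rt) = 2640: e^(0.38·t) = 2640/447 = 5.906.
0.38·t = ln(5.906) = 1.776, so t = 1.776/0.38 = 4.6736.

4.7 years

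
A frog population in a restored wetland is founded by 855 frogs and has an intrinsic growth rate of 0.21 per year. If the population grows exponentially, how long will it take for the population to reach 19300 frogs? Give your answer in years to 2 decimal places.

Set N₀·e^(rt) = 19300: e^(0.21·t) = 19300/855 = 22.573.
0.21·t = ln(22.573) = 3.1168, so t = 3.1168/0.21 = 14.842.

14.84 years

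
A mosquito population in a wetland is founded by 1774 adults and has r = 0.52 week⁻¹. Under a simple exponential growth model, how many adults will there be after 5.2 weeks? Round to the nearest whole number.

N(t) = N₀·e^(rt) = 1774 × e^(0.52×5.2) = 1774 × e^2.704.
e^2.704 ≈ 14.939, so N ≈ 1774 × 14.939 = 26502.4.

26502 adults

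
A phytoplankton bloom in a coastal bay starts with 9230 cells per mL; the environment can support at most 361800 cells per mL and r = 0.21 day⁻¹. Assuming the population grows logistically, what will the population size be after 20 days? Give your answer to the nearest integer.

230035 cells per mL

A = (K − N₀)/N₀ = (361800 − 9230)/9230 = 38.198.
N(t) = K/(1 + A·e^(−rt)) = 361800/(1 + 38.198×e^(−0.21×20)).
e^(−4.2) = 0.014996; denominator = 1 + 38.198×0.014996 = 1.5728.
N = 361800/1.5728 = 230035.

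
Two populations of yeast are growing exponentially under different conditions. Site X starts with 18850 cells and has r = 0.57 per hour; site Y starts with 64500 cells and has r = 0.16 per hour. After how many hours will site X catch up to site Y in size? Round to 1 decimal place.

Set 18850·e^(0.57t) = 64500·e^(0.16t).
e^((0.57 − 0.16)t) = 64500/18850 → e^(0.41·t) = 3.4218.
0.41·t = ln(3.4218) = 1.2302, so t = 1.2302/0.41 = 3.0004.

3.0 hours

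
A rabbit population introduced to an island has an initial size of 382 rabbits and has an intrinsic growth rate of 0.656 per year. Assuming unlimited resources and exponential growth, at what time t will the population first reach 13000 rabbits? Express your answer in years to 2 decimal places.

Set N₀·e^(rt) = 13000: e^(0.656·t) = 13000/382 = 34.031.
0.656·t = ln(34.031) = 3.5273, so t = 3.5273/0.656 = 5.377.

5.38 years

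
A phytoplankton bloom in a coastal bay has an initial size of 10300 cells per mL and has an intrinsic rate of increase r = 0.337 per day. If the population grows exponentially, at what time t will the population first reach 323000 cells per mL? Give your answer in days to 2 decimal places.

Set N₀·e^(rt) = 323000: e^(0.337·t) = 323000/10300 = 31.359.
0.337·t = ln(31.359) = 3.4455, so t = 3.4455/0.337 = 10.224.

10.22 days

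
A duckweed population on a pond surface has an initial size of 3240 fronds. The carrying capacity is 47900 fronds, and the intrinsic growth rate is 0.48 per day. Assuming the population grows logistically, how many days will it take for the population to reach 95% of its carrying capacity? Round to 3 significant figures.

11.6 days

A = (K − N₀)/N₀ = (47900 − 3240)/3240 = 13.784.
Solve 47900/(1 + 13.784·e^(−0.48t)) = 45505: 1 + 13.784·e^(−0.48t) = 1.0526, so e^(−0.48t) = 0.00381832.
−0.48·t = ln(0.00381832) = -5.5679, so t = 5.5679/0.48 = 11.6.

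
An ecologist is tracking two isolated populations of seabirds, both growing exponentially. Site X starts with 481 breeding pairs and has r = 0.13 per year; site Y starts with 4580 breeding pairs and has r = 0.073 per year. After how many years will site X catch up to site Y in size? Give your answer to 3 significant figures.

39.5 years

Set 481·e^(0.13t) = 4580·e^(0.073t).
e^((0.13 − 0.073)t) = 4580/481 → e^(0.057·t) = 9.5218.
0.057·t = ln(9.5218) = 2.2536, so t = 2.2536/0.057 = 39.537.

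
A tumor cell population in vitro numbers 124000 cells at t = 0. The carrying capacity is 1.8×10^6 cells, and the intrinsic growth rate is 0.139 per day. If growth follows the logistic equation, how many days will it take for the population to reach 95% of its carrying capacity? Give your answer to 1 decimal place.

A = (K − N₀)/N₀ = (1.8×10^6 − 124000)/124000 = 13.516.
Solve 1.8×10^6/(1 + 13.516·e^(−0.139t)) = 1.71×10^6: 1 + 13.516·e^(−0.139t) = 1.0526, so e^(−0.139t) = 0.00389398.
−0.139·t = ln(0.00389398) = -5.5483, so t = 5.5483/0.139 = 39.916.

39.9 days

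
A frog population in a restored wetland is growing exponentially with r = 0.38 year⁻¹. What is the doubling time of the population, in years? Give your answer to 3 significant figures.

Doubling time t_d = ln(2)/r = 0.6931/0.38 = 1.8241.

1.82 years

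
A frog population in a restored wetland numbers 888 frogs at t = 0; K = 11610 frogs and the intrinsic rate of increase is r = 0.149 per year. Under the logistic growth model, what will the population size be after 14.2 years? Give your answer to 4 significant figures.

4728 frogs

A = (K − N₀)/N₀ = (11610 − 888)/888 = 12.074.
N(t) = K/(1 + A·e^(−rt)) = 11610/(1 + 12.074×e^(−0.149×14.2)).
e^(−2.116) = 0.12054; denominator = 1 + 12.074×0.12054 = 2.4554.
N = 11610/2.4554 = 4728.35.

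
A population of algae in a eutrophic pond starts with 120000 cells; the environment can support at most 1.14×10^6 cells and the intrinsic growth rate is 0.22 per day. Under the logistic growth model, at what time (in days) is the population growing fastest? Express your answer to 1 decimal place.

Logistic growth is fastest at N = K/2 = 570000.
A = (K − N₀)/N₀ = 8.5. Set K/(1 + A·e^(−rt)) = K/2 → A·e^(−rt) = 1.
e^(−0.22t) = 1/8.5 = 0.117647, so t = ln(8.5)/0.22 = 2.1401/0.22 = 9.7276.

9.7 days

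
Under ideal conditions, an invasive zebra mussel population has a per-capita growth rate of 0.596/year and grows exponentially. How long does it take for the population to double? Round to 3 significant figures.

1.16 years

Doubling time t_d = ln(2)/r = 0.6931/0.596 = 1.163.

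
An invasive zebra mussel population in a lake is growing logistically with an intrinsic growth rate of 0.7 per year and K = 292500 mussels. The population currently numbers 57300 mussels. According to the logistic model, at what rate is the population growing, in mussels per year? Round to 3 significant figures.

dN/dt = rN(1 − N/K) = 0.7 × 57300 × (1 − 57300/292500).
1 − 57300/292500 = 0.8041; dN/dt = 0.7 × 57300 × 0.8041 = 32253.

32300 mussels per year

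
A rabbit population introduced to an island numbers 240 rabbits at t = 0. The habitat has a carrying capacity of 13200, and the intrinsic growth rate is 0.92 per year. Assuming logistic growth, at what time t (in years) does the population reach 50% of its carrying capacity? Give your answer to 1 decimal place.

4.3 years

A = (K − N₀)/N₀ = (13200 − 240)/240 = 54.
Solve 13200/(1 + 54·e^(−0.92t)) = 6600: 1 + 54·e^(−0.92t) = 2, so e^(−0.92t) = 0.0185185.
−0.92·t = ln(0.0185185) = -3.989, so t = 3.989/0.92 = 4.3359.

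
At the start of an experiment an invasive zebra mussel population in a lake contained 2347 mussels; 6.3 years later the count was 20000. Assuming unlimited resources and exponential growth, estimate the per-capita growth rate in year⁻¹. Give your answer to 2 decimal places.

0.34 per year

From N(t) = N₀·e^(rt): e^(r·6.3) = 20000/2347 = 8.5215.
r·6.3 = ln(8.5215) = 2.1426, so r = 2.1426/6.3 = 0.34009.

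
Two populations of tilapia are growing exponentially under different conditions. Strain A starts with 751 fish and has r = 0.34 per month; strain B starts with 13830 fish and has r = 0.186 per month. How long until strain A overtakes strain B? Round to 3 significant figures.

18.9 months

Set 751·e^(0.34t) = 13830·e^(0.186t).
e^((0.34 − 0.186)t) = 13830/751 → e^(0.154·t) = 18.415.
0.154·t = ln(18.415) = 2.9132, so t = 2.9132/0.154 = 18.917.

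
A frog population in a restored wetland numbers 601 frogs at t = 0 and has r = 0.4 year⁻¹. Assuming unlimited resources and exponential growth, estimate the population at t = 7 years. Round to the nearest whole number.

9883 frogs

N(t) = N₀·e^(rt) = 601 × e^(0.4×7) = 601 × e^2.8.
e^2.8 ≈ 16.445, so N ≈ 601 × 16.445 = 9883.23.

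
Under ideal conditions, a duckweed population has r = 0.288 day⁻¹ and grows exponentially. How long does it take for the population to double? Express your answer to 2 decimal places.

2.41 days

Doubling time t_d = ln(2)/r = 0.6931/0.288 = 2.4068.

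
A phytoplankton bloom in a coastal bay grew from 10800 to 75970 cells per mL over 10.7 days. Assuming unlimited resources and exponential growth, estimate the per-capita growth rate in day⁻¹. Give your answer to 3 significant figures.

From N(t) = N₀·e^(rt): e^(r·10.7) = 75970/10800 = 7.0343.
r·10.7 = ln(7.0343) = 1.9508, so r = 1.9508/10.7 = 0.18232.

0.182 per day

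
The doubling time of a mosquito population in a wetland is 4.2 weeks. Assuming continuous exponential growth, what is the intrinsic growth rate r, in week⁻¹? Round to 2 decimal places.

0.17 per week

r = ln(2)/t_d = 0.6931/4.2 = 0.16504.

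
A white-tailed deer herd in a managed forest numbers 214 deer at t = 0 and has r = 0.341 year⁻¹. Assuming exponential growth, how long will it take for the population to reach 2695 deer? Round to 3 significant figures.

7.43 years

Set N₀·e^(rt) = 2695: e^(0.341·t) = 2695/214 = 12.593.
0.341·t = ln(12.593) = 2.5332, so t = 2.5332/0.341 = 7.4287.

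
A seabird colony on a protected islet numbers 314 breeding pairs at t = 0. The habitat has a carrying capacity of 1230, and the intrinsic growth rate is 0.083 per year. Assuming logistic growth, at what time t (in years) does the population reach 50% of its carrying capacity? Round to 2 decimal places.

A = (K − N₀)/N₀ = (1230 − 314)/314 = 2.9172.
Solve 1230/(1 + 2.9172·e^(−0.083t)) = 615: 1 + 2.9172·e^(−0.083t) = 2, so e^(−0.083t) = 0.342795.
−0.083·t = ln(0.342795) = -1.0706, so t = 1.0706/0.083 = 12.899.

12.90 years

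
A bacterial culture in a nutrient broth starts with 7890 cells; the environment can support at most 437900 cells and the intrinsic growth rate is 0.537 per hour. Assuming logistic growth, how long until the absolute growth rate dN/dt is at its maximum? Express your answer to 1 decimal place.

Logistic growth is fastest at N = K/2 = 218950.
A = (K − N₀)/N₀ = 54.501. Set K/(1 + A·e^(−rt)) = K/2 → A·e^(−rt) = 1.
e^(−0.537t) = 1/54.501 = 0.0183484, so t = ln(54.501)/0.537 = 3.9982/0.537 = 7.4455.

7.4 hours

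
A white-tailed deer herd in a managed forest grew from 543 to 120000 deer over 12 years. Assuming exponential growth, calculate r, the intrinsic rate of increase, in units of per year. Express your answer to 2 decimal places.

From N(t) = N₀·e^(rt): e^(r·12) = 120000/543 = 220.99.
r·12 = ln(220.99) = 5.3981, so r = 5.3981/12 = 0.44984.

0.45 per year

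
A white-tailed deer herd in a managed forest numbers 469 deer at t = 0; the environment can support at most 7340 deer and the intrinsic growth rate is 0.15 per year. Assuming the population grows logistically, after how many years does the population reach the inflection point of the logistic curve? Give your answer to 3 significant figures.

Logistic growth is fastest at N = K/2 = 3670.
A = (K − N₀)/N₀ = 14.65. Set K/(1 + A·e^(−rt)) = K/2 → A·e^(−rt) = 1.
e^(−0.15t) = 1/14.65 = 0.0682579, so t = ln(14.65)/0.15 = 2.6845/0.15 = 17.896.

17.9 years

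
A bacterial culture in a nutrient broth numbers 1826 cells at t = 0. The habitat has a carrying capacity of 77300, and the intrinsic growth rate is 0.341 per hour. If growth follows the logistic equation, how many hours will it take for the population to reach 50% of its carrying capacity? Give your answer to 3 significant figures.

A = (K − N₀)/N₀ = (77300 − 1826)/1826 = 41.333.
Solve 77300/(1 + 41.333·e^(−0.341t)) = 38650: 1 + 41.333·e^(−0.341t) = 2, so e^(−0.341t) = 0.0241938.
−0.341·t = ln(0.0241938) = -3.7217, so t = 3.7217/0.341 = 10.914.

10.9 hours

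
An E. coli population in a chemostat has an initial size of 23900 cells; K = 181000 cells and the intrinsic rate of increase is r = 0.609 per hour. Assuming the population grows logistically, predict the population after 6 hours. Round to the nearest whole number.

154679 cells

A = (K − N₀)/N₀ = (181000 − 23900)/23900 = 6.5732.
N(t) = K/(1 + A·e^(−rt)) = 181000/(1 + 6.5732×e^(−0.609×6)).
e^(−3.654) = 0.025887; denominator = 1 + 6.5732×0.025887 = 1.1702.
N = 181000/1.1702 = 154679.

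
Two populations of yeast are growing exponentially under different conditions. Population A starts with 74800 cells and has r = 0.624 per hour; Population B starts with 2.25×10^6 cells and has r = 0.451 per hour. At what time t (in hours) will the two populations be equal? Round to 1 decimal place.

19.7 hours

Set 74800·e^(0.624t) = 2.25×10^6·e^(0.451t).
e^((0.624 − 0.451)t) = 2.25×10^6/74800 → e^(0.173·t) = 30.08.
0.173·t = ln(30.08) = 3.4039, so t = 3.4039/0.173 = 19.676.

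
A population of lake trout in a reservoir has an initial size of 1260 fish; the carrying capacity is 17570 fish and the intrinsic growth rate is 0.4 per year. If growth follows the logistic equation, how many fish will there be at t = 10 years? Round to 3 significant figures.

14200 fish

A = (K − N₀)/N₀ = (17570 − 1260)/1260 = 12.944.
N(t) = K/(1 + A·e^(−rt)) = 17570/(1 + 12.944×e^(−0.4×10)).
e^(−4) = 0.018316; denominator = 1 + 12.944×0.018316 = 1.2371.
N = 17570/1.2371 = 14202.7.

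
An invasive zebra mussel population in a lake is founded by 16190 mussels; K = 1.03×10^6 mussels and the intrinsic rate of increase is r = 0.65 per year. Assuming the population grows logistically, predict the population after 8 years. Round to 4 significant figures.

A = (K − N₀)/N₀ = (1.03×10^6 − 16190)/16190 = 62.62.
N(t) = K/(1 + A·e^(−rt)) = 1.03×10^6/(1 + 62.62×e^(−0.65×8)).
e^(−5.2) = 0.0055166; denominator = 1 + 62.62×0.0055166 = 1.3454.
N = 1.03×10^6/1.3454 = 765546.

765500 mussels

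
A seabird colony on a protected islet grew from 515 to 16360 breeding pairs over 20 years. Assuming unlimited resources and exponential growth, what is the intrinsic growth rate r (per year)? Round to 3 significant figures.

From N(t) = N₀·e^(rt): e^(r·20) = 16360/515 = 31.767.
r·20 = ln(31.767) = 3.4584, so r = 3.4584/20 = 0.17292.

0.173 per year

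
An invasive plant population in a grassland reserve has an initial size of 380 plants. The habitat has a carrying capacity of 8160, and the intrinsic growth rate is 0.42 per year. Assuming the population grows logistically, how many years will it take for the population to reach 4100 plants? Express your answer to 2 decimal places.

A = (K − N₀)/N₀ = (8160 − 380)/380 = 20.474.
Solve 8160/(1 + 20.474·e^(−0.42t)) = 4100: 1 + 20.474·e^(−0.42t) = 1.9902, so e^(−0.42t) = 0.0483667.
−0.42·t = ln(0.0483667) = -3.0289, so t = 3.0289/0.42 = 7.2118.

7.21 years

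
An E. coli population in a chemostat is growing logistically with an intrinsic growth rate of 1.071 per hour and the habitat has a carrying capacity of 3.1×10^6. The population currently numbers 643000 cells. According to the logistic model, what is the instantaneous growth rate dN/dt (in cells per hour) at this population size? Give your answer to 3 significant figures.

dN/dt = rN(1 − N/K) = 1.071 × 643000 × (1 − 643000/3.1×10^6).
1 − 643000/3.1×10^6 = 0.79258; dN/dt = 1.071 × 643000 × 0.79258 = 5.45813×10^5.

546000 cells per hour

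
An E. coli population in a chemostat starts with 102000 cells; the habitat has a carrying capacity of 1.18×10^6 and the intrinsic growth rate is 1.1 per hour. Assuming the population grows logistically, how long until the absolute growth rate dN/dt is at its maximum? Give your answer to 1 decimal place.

2.1 hours

Logistic growth is fastest at N = K/2 = 590000.
A = (K − N₀)/N₀ = 10.569. Set K/(1 + A·e^(−rt)) = K/2 → A·e^(−rt) = 1.
e^(−1.1t) = 1/10.569 = 0.0946197, so t = ln(10.569)/1.1 = 2.3579/1.1 = 2.1435.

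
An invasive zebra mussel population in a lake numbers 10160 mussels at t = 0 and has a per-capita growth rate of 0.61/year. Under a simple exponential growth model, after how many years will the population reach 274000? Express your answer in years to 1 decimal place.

Set N₀·e^(rt) = 274000: e^(0.61·t) = 274000/10160 = 26.969.
0.61·t = ln(26.969) = 3.2947, so t = 3.2947/0.61 = 5.4011.

5.4 years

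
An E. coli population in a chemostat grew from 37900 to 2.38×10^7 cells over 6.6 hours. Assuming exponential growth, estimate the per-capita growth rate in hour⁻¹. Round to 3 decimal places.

From N(t) = N₀·e^(rt): e^(r·6.6) = 2.38×10^7/37900 = 627.97.
r·6.6 = ln(627.97) = 6.4425, so r = 6.4425/6.6 = 0.97613.

0.976 per hour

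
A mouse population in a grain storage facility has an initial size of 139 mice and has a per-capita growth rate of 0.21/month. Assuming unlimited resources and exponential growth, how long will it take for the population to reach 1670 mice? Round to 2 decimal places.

Set N₀·e^(rt) = 1670: e^(0.21·t) = 1670/139 = 12.014.
0.21·t = ln(12.014) = 2.4861, so t = 2.4861/0.21 = 11.839.

11.84 months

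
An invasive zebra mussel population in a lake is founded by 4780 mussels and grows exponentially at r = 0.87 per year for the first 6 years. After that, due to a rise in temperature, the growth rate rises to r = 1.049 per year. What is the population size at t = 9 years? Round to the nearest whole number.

Phase 1: N(6) = 4780·e^(0.87×6) = 4780·e^5.22 = 883985.
Phase 2 runs for 9 − 6 = 3 years at r = 1.049.
N(9) = 883985·e^(1.049×3) = 883985·e^3.147 = 2.056695×10^7.

20566947 mussels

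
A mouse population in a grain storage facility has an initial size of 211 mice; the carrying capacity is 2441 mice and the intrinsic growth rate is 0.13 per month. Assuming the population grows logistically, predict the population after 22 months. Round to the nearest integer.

A = (K − N₀)/N₀ = (2441 − 211)/211 = 10.569.
N(t) = K/(1 + A·e^(−rt)) = 2441/(1 + 10.569×e^(−0.13×22)).
e^(−2.86) = 0.057269; denominator = 1 + 10.569×0.057269 = 1.6053.
N = 2441/1.6053 = 1520.63.

1521 mice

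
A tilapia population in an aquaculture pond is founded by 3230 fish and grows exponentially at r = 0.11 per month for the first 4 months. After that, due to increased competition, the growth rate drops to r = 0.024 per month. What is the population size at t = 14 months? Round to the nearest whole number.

6376 fish

Phase 1: N(4) = 3230·e^(0.11×4) = 3230·e^0.44 = 5015.24.
Phase 2 runs for 14 − 4 = 10 months at r = 0.024.
N(14) = 5015.24·e^(0.024×10) = 5015.24·e^0.24 = 6375.63.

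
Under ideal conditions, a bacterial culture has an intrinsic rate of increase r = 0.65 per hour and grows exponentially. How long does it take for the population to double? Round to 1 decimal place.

1.1 hours

Doubling time t_d = ln(2)/r = 0.6931/0.65 = 1.0664.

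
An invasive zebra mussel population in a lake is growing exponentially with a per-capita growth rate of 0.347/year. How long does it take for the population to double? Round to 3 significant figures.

Doubling time t_d = ln(2)/r = 0.6931/0.347 = 1.9975.

2.00 years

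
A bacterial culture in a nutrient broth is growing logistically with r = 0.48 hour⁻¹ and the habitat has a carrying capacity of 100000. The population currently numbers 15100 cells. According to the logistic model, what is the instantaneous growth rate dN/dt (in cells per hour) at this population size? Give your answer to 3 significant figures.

dN/dt = rN(1 − N/K) = 0.48 × 15100 × (1 − 15100/100000).
1 − 15100/100000 = 0.849; dN/dt = 0.48 × 15100 × 0.849 = 6153.6.

6150 cells per hour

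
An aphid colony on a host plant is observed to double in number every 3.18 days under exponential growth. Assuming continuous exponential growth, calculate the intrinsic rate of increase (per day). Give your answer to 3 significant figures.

r = ln(2)/t_d = 0.6931/3.18 = 0.21797.

0.218 per day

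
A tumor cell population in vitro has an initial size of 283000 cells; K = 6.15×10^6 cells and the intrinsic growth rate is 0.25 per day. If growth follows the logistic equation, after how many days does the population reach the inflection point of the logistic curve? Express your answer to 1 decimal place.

Logistic growth is fastest at N = K/2 = 3.075×10^6.
A = (K − N₀)/N₀ = 20.731. Set K/(1 + A·e^(−rt)) = K/2 → A·e^(−rt) = 1.
e^(−0.25t) = 1/20.731 = 0.0482359, so t = ln(20.731)/0.25 = 3.0317/0.25 = 12.127.

12.1 days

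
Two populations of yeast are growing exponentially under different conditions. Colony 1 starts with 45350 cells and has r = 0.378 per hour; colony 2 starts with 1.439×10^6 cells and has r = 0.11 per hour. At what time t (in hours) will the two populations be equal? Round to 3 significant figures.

12.9 hours

Set 45350·e^(0.378t) = 1.439×10^6·e^(0.11t).
e^((0.378 − 0.11)t) = 1.439×10^6/45350 → e^(0.268·t) = 31.731.
0.268·t = ln(31.731) = 3.4573, so t = 3.4573/0.268 = 12.9.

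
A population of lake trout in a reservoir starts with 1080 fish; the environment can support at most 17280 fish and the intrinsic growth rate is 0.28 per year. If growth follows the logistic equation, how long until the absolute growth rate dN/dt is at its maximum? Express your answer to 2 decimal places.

Logistic growth is fastest at N = K/2 = 8640.
A = (K − N₀)/N₀ = 15. Set K/(1 + A·e^(−rt)) = K/2 → A·e^(−rt) = 1.
e^(−0.28t) = 1/15 = 0.0666667, so t = ln(15)/0.28 = 2.7081/0.28 = 9.6716.

9.67 years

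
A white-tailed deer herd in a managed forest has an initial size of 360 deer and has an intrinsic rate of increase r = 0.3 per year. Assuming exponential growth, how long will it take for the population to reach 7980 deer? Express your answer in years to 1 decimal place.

10.3 years

Set N₀·e^(rt) = 7980: e^(0.3·t) = 7980/360 = 22.167.
0.3·t = ln(22.167) = 3.0986, so t = 3.0986/0.3 = 10.329.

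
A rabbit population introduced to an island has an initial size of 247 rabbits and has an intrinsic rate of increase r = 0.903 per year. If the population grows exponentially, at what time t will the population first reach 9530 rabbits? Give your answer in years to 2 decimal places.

4.05 years

Set N₀·e^(rt) = 9530: e^(0.903·t) = 9530/247 = 38.583.
0.903·t = ln(38.583) = 3.6528, so t = 3.6528/0.903 = 4.0452.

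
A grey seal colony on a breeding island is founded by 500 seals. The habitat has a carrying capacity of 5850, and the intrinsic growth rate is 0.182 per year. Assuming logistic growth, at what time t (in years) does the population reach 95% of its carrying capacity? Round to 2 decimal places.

29.20 years

A = (K − N₀)/N₀ = (5850 − 500)/500 = 10.7.
Solve 5850/(1 + 10.7·e^(−0.182t)) = 5557.5: 1 + 10.7·e^(−0.182t) = 1.0526, so e^(−0.182t) = 0.00491884.
−0.182·t = ln(0.00491884) = -5.3147, so t = 5.3147/0.182 = 29.202.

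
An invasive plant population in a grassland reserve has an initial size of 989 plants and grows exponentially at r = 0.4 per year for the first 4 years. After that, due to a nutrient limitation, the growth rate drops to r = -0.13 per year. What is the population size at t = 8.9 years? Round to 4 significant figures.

2591 plants

Phase 1: N(4) = 989·e^(0.4×4) = 989·e^1.6 = 4898.55.
Phase 2 runs for 8.9 − 4 = 4.9 years at r = -0.13.
N(8.9) = 4898.55·e^(-0.13×4.9) = 4898.55·e^-0.637 = 2590.73.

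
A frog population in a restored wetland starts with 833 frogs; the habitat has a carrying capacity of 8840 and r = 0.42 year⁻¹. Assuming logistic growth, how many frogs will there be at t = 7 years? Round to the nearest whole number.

A = (K − N₀)/N₀ = (8840 − 833)/833 = 9.6122.
N(t) = K/(1 + A·e^(−rt)) = 8840/(1 + 9.6122×e^(−0.42×7)).
e^(−2.94) = 0.052866; denominator = 1 + 9.6122×0.052866 = 1.5082.
N = 8840/1.5082 = 5861.45.

5861 frogs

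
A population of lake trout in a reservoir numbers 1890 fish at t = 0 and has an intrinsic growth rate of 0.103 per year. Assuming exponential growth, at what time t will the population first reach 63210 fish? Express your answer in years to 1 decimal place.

34.1 years

Set N₀·e^(rt) = 63210: e^(0.103·t) = 63210/1890 = 33.444.
0.103·t = ln(33.444) = 3.5099, so t = 3.5099/0.103 = 34.077.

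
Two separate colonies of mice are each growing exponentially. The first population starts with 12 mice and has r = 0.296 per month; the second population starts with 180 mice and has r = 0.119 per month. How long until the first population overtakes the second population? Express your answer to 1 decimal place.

Set 12·e^(0.296t) = 180·e^(0.119t).
e^((0.296 − 0.119)t) = 180/12 → e^(0.177·t) = 15.
0.177·t = ln(15) = 2.7081, so t = 2.7081/0.177 = 15.3.

15.3 months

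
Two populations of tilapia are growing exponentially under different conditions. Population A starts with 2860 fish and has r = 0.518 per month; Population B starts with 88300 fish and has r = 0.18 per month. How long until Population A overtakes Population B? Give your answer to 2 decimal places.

Set 2860·e^(0.518t) = 88300·e^(0.18t).
e^((0.518 − 0.18)t) = 88300/2860 → e^(0.338·t) = 30.874.
0.338·t = ln(30.874) = 3.4299, so t = 3.4299/0.338 = 10.148.

10.15 months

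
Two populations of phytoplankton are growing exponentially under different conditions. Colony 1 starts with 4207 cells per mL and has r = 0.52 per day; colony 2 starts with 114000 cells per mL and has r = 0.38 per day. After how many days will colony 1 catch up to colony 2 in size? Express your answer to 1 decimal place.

23.6 days

Set 4207·e^(0.52t) = 114000·e^(0.38t).
e^((0.52 − 0.38)t) = 114000/4207 → e^(0.14·t) = 27.098.
0.14·t = ln(27.098) = 3.2994, so t = 3.2994/0.14 = 23.567.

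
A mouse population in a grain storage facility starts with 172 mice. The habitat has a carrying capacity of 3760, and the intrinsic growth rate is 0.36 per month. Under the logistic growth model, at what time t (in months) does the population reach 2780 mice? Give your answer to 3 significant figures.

A = (K − N₀)/N₀ = (3760 − 172)/172 = 20.86.
Solve 3760/(1 + 20.86·e^(−0.36t)) = 2780: 1 + 20.86·e^(−0.36t) = 1.3525, so e^(−0.36t) = 0.0168989.
−0.36·t = ln(0.0168989) = -4.0805, so t = 4.0805/0.36 = 11.335.

11.3 months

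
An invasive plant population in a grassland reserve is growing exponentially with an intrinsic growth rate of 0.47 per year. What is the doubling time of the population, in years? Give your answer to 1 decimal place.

Doubling time t_d = ln(2)/r = 0.6931/0.47 = 1.4748.

1.5 years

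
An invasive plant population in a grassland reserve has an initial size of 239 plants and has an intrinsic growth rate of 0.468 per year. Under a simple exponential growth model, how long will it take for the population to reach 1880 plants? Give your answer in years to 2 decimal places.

4.41 years

Set N₀·e^(rt) = 1880: e^(0.468·t) = 1880/239 = 7.8661.
0.468·t = ln(7.8661) = 2.0626, so t = 2.0626/0.468 = 4.4072.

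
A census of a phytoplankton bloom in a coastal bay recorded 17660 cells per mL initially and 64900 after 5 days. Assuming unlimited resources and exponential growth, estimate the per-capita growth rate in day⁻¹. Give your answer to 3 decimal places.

0.260 per day

From N(t) = N₀·e^(rt): e^(r·5) = 64900/17660 = 3.675.
r·5 = ln(3.675) = 1.3015, so r = 1.3015/5 = 0.26031.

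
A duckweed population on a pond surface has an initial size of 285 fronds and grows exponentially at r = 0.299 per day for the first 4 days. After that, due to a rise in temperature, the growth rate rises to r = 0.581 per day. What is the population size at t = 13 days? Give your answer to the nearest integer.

175868 fronds

Phase 1: N(4) = 285·e^(0.299×4) = 285·e^1.196 = 942.456.
Phase 2 runs for 13 − 4 = 9 days at r = 0.581.
N(13) = 942.456·e^(0.581×9) = 942.456·e^5.229 = 175868.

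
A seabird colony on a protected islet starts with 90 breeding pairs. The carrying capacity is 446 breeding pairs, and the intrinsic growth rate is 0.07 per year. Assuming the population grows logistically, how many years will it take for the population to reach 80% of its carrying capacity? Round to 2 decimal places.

A = (K − N₀)/N₀ = (446 − 90)/90 = 3.9556.
Solve 446/(1 + 3.9556·e^(−0.07t)) = 356.8: 1 + 3.9556·e^(−0.07t) = 1.25, so e^(−0.07t) = 0.0632022.
−0.07·t = ln(0.0632022) = -2.7614, so t = 2.7614/0.07 = 39.449.

39.45 years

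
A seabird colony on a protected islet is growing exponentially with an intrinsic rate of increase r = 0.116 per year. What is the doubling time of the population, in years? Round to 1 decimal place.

6.0 years

Doubling time t_d = ln(2)/r = 0.6931/0.116 = 5.9754.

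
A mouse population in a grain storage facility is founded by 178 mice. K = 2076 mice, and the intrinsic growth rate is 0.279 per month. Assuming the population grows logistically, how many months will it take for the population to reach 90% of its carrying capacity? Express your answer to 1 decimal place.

A = (K − N₀)/N₀ = (2076 − 178)/178 = 10.663.
Solve 2076/(1 + 10.663·e^(−0.279t)) = 1868.4: 1 + 10.663·e^(−0.279t) = 1.1111, so e^(−0.279t) = 0.0104203.
−0.279·t = ln(0.0104203) = -4.564, so t = 4.564/0.279 = 16.358.

16.4 months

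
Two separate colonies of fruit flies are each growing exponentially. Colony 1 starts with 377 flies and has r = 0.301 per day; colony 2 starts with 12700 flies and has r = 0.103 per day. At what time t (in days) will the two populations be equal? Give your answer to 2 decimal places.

17.76 days

Set 377·e^(0.301t) = 12700·e^(0.103t).
e^((0.301 − 0.103)t) = 12700/377 → e^(0.198·t) = 33.687.
0.198·t = ln(33.687) = 3.5171, so t = 3.5171/0.198 = 17.763.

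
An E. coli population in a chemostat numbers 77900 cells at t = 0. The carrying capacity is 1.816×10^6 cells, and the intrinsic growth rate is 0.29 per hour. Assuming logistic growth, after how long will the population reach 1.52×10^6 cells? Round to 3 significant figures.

16.3 hours

A = (K − N₀)/N₀ = (1.816×10^6 − 77900)/77900 = 22.312.
Solve 1.816×10^6/(1 + 22.312·e^(−0.29t)) = 1.52×10^6: 1 + 22.312·e^(−0.29t) = 1.1947, so e^(−0.29t) = 0.00872792.
−0.29·t = ln(0.00872792) = -4.7412, so t = 4.7412/0.29 = 16.349.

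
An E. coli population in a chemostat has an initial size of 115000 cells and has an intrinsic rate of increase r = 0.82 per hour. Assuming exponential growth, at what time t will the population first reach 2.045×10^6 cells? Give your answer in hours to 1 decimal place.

Set N₀·e^(rt) = 2.045×10^6: e^(0.82·t) = 2.045×10^6/115000 = 17.783.
0.82·t = ln(17.783) = 2.8782, so t = 2.8782/0.82 = 3.51.

3.5 hours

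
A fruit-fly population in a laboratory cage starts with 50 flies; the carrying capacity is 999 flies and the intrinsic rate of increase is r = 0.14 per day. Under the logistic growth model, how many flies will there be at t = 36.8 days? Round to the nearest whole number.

900 flies

A = (K − N₀)/N₀ = (999 − 50)/50 = 18.98.
N(t) = K/(1 + A·e^(−rt)) = 999/(1 + 18.98×e^(−0.14×36.8)).
e^(−5.152) = 0.0057878; denominator = 1 + 18.98×0.0057878 = 1.1099.
N = 999/1.1099 = 900.119.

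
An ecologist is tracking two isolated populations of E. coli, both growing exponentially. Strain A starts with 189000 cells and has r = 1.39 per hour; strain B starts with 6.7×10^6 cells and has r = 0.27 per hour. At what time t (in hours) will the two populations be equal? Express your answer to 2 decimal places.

3.19 hours

Set 189000·e^(1.39t) = 6.7×10^6·e^(0.27t).
e^((1.39 − 0.27)t) = 6.7×10^6/189000 → e^(1.12·t) = 35.45.
1.12·t = ln(35.45) = 3.5681, so t = 3.5681/1.12 = 3.1858.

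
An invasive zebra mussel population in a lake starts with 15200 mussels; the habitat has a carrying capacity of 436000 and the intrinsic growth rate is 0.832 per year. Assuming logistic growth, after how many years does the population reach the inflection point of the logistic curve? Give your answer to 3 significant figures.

Logistic growth is fastest at N = K/2 = 218000.
A = (K − N₀)/N₀ = 27.684. Set K/(1 + A·e^(−rt)) = K/2 → A·e^(−rt) = 1.
e^(−0.832t) = 1/27.684 = 0.0361217, so t = ln(27.684)/0.832 = 3.3209/0.832 = 3.9914.

3.99 years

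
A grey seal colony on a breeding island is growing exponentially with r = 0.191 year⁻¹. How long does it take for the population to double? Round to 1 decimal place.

3.6 years

Doubling time t_d = ln(2)/r = 0.6931/0.191 = 3.629.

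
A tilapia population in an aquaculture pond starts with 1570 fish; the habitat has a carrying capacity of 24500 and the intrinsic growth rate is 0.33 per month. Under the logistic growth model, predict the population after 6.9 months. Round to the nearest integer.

9806 fish

A = (K − N₀)/N₀ = (24500 − 1570)/1570 = 14.605.
N(t) = K/(1 + A·e^(−rt)) = 24500/(1 + 14.605×e^(−0.33×6.9)).
e^(−2.277) = 0.10259; denominator = 1 + 14.605×0.10259 = 2.4984.
N = 24500/2.4984 = 9806.44.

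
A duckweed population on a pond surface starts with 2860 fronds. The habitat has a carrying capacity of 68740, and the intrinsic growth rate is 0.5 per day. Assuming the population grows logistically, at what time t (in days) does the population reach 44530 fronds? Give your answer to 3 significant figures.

7.49 days

A = (K − N₀)/N₀ = (68740 − 2860)/2860 = 23.035.
Solve 68740/(1 + 23.035·e^(−0.5t)) = 44530: 1 + 23.035·e^(−0.5t) = 1.5437, so e^(−0.5t) = 0.0236023.
−0.5·t = ln(0.0236023) = -3.7464, so t = 3.7464/0.5 = 7.4928.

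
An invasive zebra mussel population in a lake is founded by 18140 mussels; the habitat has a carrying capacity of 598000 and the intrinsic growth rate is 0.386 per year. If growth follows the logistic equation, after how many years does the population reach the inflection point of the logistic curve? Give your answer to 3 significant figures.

Logistic growth is fastest at N = K/2 = 299000.
A = (K − N₀)/N₀ = 31.966. Set K/(1 + A·e^(−rt)) = K/2 → A·e^(−rt) = 1.
e^(−0.386t) = 1/31.966 = 0.0312834, so t = ln(31.966)/0.386 = 3.4647/0.386 = 8.9758.

8.98 years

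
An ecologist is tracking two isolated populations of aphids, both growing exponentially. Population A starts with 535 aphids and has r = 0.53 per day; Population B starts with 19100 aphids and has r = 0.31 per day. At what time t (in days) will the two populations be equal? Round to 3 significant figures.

Set 535·e^(0.53t) = 19100·e^(0.31t).
e^((0.53 − 0.31)t) = 19100/535 → e^(0.22·t) = 35.701.
0.22·t = ln(35.701) = 3.5752, so t = 3.5752/0.22 = 16.251.

16.3 days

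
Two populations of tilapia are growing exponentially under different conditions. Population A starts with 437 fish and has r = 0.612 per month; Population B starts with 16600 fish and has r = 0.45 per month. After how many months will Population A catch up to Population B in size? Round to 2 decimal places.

22.45 months

Set 437·e^(0.612t) = 16600·e^(0.45t).
e^((0.612 − 0.45)t) = 16600/437 → e^(0.162·t) = 37.986.
0.162·t = ln(37.986) = 3.6372, so t = 3.6372/0.162 = 22.452.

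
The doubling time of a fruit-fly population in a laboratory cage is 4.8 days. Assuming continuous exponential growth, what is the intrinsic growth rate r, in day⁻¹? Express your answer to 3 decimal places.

0.144 per day

r = ln(2)/t_d = 0.6931/4.8 = 0.14441.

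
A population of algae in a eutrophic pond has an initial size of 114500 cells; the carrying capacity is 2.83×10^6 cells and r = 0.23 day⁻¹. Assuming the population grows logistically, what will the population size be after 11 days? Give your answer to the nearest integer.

A = (K − N₀)/N₀ = (2.83×10^6 − 114500)/114500 = 23.716.
N(t) = K/(1 + A·e^(−rt)) = 2.83×10^6/(1 + 23.716×e^(−0.23×11)).
e^(−2.53) = 0.079659; denominator = 1 + 23.716×0.079659 = 2.8892.
N = 2.83×10^6/2.8892 = 979508.

979508 cells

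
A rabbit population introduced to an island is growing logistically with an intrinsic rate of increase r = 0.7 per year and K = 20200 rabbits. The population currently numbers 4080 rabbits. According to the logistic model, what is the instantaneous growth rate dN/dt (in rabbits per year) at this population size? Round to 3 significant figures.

2280 rabbits per year

dN/dt = rN(1 − N/K) = 0.7 × 4080 × (1 − 4080/20200).
1 − 4080/20200 = 0.79802; dN/dt = 0.7 × 4080 × 0.79802 = 2279.1.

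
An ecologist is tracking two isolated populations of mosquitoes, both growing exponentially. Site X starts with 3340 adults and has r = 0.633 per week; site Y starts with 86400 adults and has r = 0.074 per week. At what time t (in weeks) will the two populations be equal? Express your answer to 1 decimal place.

Set 3340·e^(0.633t) = 86400·e^(0.074t).
e^((0.633 − 0.074)t) = 86400/3340 → e^(0.559·t) = 25.868.
0.559·t = ln(25.868) = 3.253, so t = 3.253/0.559 = 5.8194.

5.8 weeks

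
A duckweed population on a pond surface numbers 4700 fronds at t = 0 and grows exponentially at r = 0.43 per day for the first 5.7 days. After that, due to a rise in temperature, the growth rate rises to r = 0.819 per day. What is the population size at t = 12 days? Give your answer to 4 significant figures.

Phase 1: N(5.7) = 4700·e^(0.43×5.7) = 4700·e^2.451 = 54519.7.
Phase 2 runs for 12 − 5.7 = 6.3 days at r = 0.819.
N(12) = 54519.7·e^(0.819×6.3) = 54519.7·e^5.16 = 9.49255×10^6.

9493000 fronds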